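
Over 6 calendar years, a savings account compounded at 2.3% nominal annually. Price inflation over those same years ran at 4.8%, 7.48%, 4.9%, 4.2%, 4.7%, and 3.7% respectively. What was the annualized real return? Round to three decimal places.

Cumulative inflation factor: 1.048 × 1.0748 × 1.049 × 1.042 × 1.047 × 1.037 ≈ 1.33677.
Nominal growth factor: 1.14618. Real growth factor = 1.14618 / 1.33677 ≈ 0.85743.
Annualized: 0.85743^(1/6) − 1 ≈ -0.02531.

-2.531%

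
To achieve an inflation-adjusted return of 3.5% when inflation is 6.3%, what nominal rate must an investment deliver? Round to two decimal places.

By the Fisher equation, 1 + r_nom = (1 + 3.5%)(1 + 6.3%) = 1.035 × 1.063 = 1.100205.
So r_nom = 10.0205%.

10.02%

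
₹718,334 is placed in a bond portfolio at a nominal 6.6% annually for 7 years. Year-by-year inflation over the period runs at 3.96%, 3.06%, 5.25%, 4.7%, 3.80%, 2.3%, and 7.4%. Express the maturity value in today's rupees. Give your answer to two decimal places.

Nominal value at maturity: ₹718,334 × (1 + 6.6%)^7 ≈ ₹1,123,639.13.
Price-level factor over 7 years: 1.0396 × 1.0306 × 1.0525 × 1.047 × 1.0380 × 1.023 × 1.074 ≈ 1.3464879269.
The maturity value deflated by that factor is the answer in today's purchasing power.

₹834,496.25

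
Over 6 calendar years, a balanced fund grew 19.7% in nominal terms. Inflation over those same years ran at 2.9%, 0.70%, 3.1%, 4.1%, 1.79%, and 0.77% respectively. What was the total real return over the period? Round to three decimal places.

Cumulative inflation factor: 1.029 × 1.0070 × 1.031 × 1.041 × 1.0179 × 1.0077 ≈ 1.14075.
Nominal growth factor: 1.19700. Real growth factor = 1.19700 / 1.14075 ≈ 1.04931.
Total real return ≈ 4.9309%.

4.931%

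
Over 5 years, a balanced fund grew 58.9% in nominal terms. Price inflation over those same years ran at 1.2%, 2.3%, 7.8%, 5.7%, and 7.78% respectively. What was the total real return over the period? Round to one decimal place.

25.0%

Cumulative inflation factor: 1.012 × 1.023 × 1.078 × 1.057 × 1.0778 ≈ 1.27142.
Nominal growth factor: 1.58900. Real growth factor = 1.58900 / 1.27142 ≈ 1.24979.
Total real return ≈ 24.9786%.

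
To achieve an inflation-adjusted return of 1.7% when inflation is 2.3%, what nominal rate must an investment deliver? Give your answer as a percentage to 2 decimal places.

4.04%

By the Fisher equation, 1 + r_nom = (1 + 1.7%)(1 + 2.3%) = 1.017 × 1.023 = 1.040391.
So r_nom = 4.0391%.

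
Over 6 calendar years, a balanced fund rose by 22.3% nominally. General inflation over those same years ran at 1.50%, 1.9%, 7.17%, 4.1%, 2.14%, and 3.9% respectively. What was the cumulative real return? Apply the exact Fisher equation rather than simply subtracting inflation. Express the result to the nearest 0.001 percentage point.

Cumulative inflation factor: 1.0150 × 1.019 × 1.0717 × 1.041 × 1.0214 × 1.039 ≈ 1.22455.
Nominal growth factor: 1.22300. Real growth factor = 1.22300 / 1.22455 ≈ 0.99874.
Total real return ≈ -0.1264%.

-0.126%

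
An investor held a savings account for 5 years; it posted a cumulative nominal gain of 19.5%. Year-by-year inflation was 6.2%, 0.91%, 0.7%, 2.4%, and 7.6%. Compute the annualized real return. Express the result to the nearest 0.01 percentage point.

0.10%

Cumulative inflation factor: 1.062 × 1.0091 × 1.007 × 1.024 × 1.076 ≈ 1.18905.
Nominal growth factor: 1.19500. Real growth factor = 1.19500 / 1.18905 ≈ 1.00500.
Annualized: 1.00500^(1/5) − 1 ≈ 0.00100.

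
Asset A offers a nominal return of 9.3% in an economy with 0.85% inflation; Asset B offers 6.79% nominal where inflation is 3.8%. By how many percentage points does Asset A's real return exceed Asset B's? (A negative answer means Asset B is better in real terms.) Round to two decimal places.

5.50

Asset A real return: 1.093/1.0085 − 1 = 8.379%.
Asset B real return: 1.0679/1.038 − 1 = 2.881%.
Difference: 8.379 − 2.881 = 5.498 pp.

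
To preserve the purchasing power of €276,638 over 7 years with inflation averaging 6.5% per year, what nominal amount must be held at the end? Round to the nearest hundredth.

Cumulative price-level factor: (1+6.5%)^7 ≈ 1.5539865458.
Multiplying €276,638 by the price-level factor gives the future nominal sum.

€429,891.73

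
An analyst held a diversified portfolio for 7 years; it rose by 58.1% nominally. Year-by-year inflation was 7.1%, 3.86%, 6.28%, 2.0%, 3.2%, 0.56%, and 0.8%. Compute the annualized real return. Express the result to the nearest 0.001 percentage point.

Cumulative inflation factor: 1.071 × 1.0386 × 1.0628 × 1.020 × 1.032 × 1.0056 × 1.008 ≈ 1.26141.
Nominal growth factor: 1.58100. Real growth factor = 1.58100 / 1.26141 ≈ 1.25336.
Annualized: 1.25336^(1/7) − 1 ≈ 0.03279.

3.279%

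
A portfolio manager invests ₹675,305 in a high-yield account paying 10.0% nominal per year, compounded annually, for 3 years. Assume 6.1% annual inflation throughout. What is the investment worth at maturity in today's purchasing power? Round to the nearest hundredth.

Nominal value at maturity: ₹675,305 × (1 + 10.0%)^3 ≈ ₹898,830.96.
Price-level factor over 3 years: (1 + 6.1%)^3 = 1.194389981.
The maturity value deflated by that factor is the answer in today's purchasing power.

₹752,543.95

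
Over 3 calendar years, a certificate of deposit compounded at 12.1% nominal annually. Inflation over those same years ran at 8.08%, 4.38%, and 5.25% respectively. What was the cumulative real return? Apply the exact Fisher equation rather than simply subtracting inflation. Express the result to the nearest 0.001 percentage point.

Cumulative inflation factor: 1.0808 × 1.0438 × 1.0525 ≈ 1.18737.
Nominal growth factor: 1.40869. Real growth factor = 1.40869 / 1.18737 ≈ 1.18640.
Total real return ≈ 18.6403%.

18.640%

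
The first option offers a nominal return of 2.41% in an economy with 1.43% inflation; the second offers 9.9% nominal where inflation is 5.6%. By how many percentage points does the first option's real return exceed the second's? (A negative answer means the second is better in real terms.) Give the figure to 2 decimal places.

-3.11

The first option real return: 1.0241/1.0143 − 1 = 0.966%.
The second real return: 1.099/1.056 − 1 = 4.072%.
Difference: 0.966 − 4.072 = -3.106 pp.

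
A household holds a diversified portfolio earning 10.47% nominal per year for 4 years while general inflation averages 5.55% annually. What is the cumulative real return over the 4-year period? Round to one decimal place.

20.0%

The annual real rate is (1+10.47%)/(1+5.55%) − 1 = 4.6613%.
Compounded over 4 years: (1 + 0.046613)^4 − 1 ≈ 0.19990.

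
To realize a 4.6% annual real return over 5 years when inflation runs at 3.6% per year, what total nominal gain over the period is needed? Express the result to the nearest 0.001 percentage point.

Required annual nominal rate: (1+4.6%)(1+3.6%) − 1 = 8.3656%.
Cumulative over 5 years: (1 + 0.083656)^5 − 1 ≈ 0.49437.

49.437%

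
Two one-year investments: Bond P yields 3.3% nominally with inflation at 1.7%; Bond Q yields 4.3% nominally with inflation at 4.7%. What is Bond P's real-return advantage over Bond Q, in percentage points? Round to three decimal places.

Bond P real return: 1.033/1.017 − 1 = 1.5733%.
Bond Q real return: 1.043/1.047 − 1 = -0.3820%.
Difference: 1.5733 − (-0.3820) = 1.9553 pp.

1.955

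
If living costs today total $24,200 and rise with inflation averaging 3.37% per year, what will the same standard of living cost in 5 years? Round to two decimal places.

$28,561.96

Cumulative price-level factor: (1+3.37%)^5 ≈ 1.1802461200.
Multiplying $24,200 by the price-level factor gives the future nominal sum.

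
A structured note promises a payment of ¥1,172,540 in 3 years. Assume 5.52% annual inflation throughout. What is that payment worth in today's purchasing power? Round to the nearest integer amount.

¥997,983

Price-level factor over 3 years: (1 + 5.52%)^3 ≈ 1.1749093166.
Purchasing power today: ¥1,172,540 divided by that factor.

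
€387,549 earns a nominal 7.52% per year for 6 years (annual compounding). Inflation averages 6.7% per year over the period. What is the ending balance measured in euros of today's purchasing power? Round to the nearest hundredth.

€405,765.99

Nominal value at maturity: €387,549 × (1 + 7.52%)^6 ≈ €598,772.93.
Price-level factor over 6 years: (1 + 6.7%)^6 ≈ 1.4756607180.
The maturity value deflated by that factor is the answer in today's purchasing power.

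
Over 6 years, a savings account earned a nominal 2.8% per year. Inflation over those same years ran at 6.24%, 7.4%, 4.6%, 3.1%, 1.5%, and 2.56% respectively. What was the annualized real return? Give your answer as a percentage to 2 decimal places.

Cumulative inflation factor: 1.0624 × 1.074 × 1.046 × 1.031 × 1.015 × 1.0256 ≈ 1.28093.
Nominal growth factor: 1.18021. Real growth factor = 1.18021 / 1.28093 ≈ 0.92137.
Annualized: 0.92137^(1/6) − 1 ≈ -0.01356.

-1.36%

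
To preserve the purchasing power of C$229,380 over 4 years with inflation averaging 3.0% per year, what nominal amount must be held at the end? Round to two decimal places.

C$258,169.21

Cumulative price-level factor: (1+3.0%)^4 = 1.12550881.
Multiplying C$229,380 by the price-level factor gives the future nominal sum.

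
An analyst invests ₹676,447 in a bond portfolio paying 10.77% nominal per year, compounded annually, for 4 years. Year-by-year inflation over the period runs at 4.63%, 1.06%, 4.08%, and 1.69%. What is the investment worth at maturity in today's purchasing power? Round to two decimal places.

Nominal value at maturity: ₹676,447 × (1 + 10.77%)^4 ≈ ₹1,018,409.40.
Price-level factor over 4 years: 1.0463 × 1.0106 × 1.0408 × 1.0169 ≈ 1.1191313201.
Dividing the nominal maturity value by the price-level factor gives the value in today's money.

₹909,999.91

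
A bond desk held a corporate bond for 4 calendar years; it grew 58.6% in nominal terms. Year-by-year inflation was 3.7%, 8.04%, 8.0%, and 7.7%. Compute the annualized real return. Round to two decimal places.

Cumulative inflation factor: 1.037 × 1.0804 × 1.080 × 1.077 ≈ 1.30318.
Nominal growth factor: 1.58600. Real growth factor = 1.58600 / 1.30318 ≈ 1.21703.
Annualized: 1.21703^(1/4) − 1 ≈ 0.05033.

5.03%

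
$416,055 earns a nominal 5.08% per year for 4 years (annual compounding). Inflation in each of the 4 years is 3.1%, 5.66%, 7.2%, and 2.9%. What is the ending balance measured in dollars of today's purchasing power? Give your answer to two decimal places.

Nominal value at maturity: $416,055 × (1 + 5.08%)^4 ≈ $507,260.45.
Price-level factor over 4 years: 1.031 × 1.0566 × 1.072 × 1.029 ≈ 1.2016539870.
The maturity value deflated by that factor is the answer in today's purchasing power.

$422,135.20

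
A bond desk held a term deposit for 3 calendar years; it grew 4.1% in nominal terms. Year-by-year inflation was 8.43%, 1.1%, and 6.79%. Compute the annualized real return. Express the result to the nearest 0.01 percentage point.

Cumulative inflation factor: 1.0843 × 1.011 × 1.0679 ≈ 1.17066.
Nominal growth factor: 1.04100. Real growth factor = 1.04100 / 1.17066 ≈ 0.88924.
Annualized: 0.88924^(1/3) − 1 ≈ -0.03837.

-3.84%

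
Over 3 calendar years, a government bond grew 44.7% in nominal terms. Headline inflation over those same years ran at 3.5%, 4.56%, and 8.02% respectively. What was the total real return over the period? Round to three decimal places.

23.782%

Cumulative inflation factor: 1.035 × 1.0456 × 1.0802 ≈ 1.16899.
Nominal growth factor: 1.44700. Real growth factor = 1.44700 / 1.16899 ≈ 1.23782.
Total real return ≈ 23.7823%.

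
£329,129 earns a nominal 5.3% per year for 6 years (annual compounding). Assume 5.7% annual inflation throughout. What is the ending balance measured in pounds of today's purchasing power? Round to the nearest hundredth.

Nominal value at maturity: £329,129 × (1 + 5.3%)^6 ≈ £448,679.66.
Price-level factor over 6 years: (1 + 5.7%)^6 ≈ 1.3946008445.
Dividing the nominal maturity value by the price-level factor gives the value in today's money.

£321,726.22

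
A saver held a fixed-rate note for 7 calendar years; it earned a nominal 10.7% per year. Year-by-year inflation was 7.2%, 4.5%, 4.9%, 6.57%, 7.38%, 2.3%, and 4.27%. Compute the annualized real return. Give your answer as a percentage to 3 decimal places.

5.139%

Cumulative inflation factor: 1.072 × 1.045 × 1.049 × 1.0657 × 1.0738 × 1.023 × 1.0427 ≈ 1.43443.
Nominal growth factor: 2.03720. Real growth factor = 2.03720 / 1.43443 ≈ 1.42021.
Annualized: 1.42021^(1/7) − 1 ≈ 0.05139.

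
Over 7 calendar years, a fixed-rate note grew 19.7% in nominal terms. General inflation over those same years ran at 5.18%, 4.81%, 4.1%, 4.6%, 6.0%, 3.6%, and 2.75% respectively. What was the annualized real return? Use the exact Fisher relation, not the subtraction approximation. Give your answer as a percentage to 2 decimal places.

-1.75%

Cumulative inflation factor: 1.0518 × 1.0481 × 1.041 × 1.046 × 1.060 × 1.036 × 1.0275 ≈ 1.35446.
Nominal growth factor: 1.19700. Real growth factor = 1.19700 / 1.35446 ≈ 0.88375.
Annualized: 0.88375^(1/7) − 1 ≈ -0.01750.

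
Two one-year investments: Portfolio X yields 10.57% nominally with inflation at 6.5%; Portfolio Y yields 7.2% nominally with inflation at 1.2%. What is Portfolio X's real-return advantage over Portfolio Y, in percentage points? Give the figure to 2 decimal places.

-2.11

Portfolio X real return: 1.1057/1.065 − 1 = 3.822%.
Portfolio Y real return: 1.072/1.012 − 1 = 5.929%.
Difference: 3.822 − 5.929 = -2.107 pp.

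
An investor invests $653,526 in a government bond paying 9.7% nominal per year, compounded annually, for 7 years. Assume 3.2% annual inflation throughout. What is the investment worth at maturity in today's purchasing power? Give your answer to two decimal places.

Nominal value at maturity: $653,526 × (1 + 9.7%)^7 ≈ $1,249,422.33.
Price-level factor over 7 years: (1 + 3.2%)^7 ≈ 1.2466882924.
The maturity value deflated by that factor is the answer in today's purchasing power.

$1,002,193.04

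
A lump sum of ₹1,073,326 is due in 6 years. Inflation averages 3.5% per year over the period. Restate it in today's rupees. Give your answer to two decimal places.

₹873,151.39

Price-level factor over 6 years: (1 + 3.5%)^6 ≈ 1.2292553263.
Purchasing power today: ₹1,073,326 divided by that factor.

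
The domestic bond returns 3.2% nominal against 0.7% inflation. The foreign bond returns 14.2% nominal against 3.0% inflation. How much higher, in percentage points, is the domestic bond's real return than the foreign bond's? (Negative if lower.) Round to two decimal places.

-8.39

The domestic bond real return: 1.032/1.007 − 1 = 2.483%.
The foreign bond real return: 1.142/1.030 − 1 = 10.874%.
Difference: 2.483 − 10.874 = -8.391 pp.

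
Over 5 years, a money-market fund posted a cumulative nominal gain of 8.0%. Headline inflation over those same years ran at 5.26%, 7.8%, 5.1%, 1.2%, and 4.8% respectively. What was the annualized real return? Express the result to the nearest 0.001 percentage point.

Cumulative inflation factor: 1.0526 × 1.078 × 1.051 × 1.012 × 1.048 ≈ 1.26481.
Nominal growth factor: 1.08000. Real growth factor = 1.08000 / 1.26481 ≈ 0.85388.
Annualized: 0.85388^(1/5) − 1 ≈ -0.03110.

-3.110%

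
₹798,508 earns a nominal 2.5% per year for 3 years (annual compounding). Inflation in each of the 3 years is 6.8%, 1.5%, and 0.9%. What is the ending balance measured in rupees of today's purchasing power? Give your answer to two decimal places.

Nominal value at maturity: ₹798,508 × (1 + 2.5%)^3 ≈ ₹859,905.78.
Price-level factor over 3 years: 1.068 × 1.015 × 1.009 = 1.09377618.
Dividing the nominal maturity value by the price-level factor gives the value in today's money.

₹786,180.75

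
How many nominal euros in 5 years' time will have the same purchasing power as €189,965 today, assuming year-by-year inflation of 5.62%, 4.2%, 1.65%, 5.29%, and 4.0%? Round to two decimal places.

Cumulative price-level factor: 1.0562 × 1.042 × 1.0165 × 1.0529 × 1.040 ≈ 1.2250159125.
The nominal amount required is €189,965 scaled up by that factor.

€232,710.15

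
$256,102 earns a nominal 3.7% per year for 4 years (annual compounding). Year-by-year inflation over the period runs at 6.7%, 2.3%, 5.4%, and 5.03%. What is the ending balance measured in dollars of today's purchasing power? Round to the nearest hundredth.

Nominal value at maturity: $256,102 × (1 + 3.7%)^4 ≈ $296,161.09.
Price-level factor over 4 years: 1.067 × 1.023 × 1.054 × 1.0503 ≈ 1.2083535700.
Dividing the nominal maturity value by the price-level factor gives the value in today's money.

$245,094.73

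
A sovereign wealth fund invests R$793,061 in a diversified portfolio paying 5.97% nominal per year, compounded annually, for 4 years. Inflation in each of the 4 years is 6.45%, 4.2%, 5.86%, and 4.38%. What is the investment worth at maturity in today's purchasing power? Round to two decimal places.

Nominal value at maturity: R$793,061 × (1 + 5.97%)^4 ≈ R$1,000,088.26.
Price-level factor over 4 years: 1.0645 × 1.042 × 1.0586 × 1.0438 ≈ 1.2256389862.
Dividing the nominal maturity value by the price-level factor gives the value in today's money.

R$815,972.95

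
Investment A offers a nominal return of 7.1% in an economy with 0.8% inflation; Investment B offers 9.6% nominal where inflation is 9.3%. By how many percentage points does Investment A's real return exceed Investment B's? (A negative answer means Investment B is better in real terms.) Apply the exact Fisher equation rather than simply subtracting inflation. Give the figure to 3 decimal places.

5.976

Investment A real return: 1.071/1.008 − 1 = 6.2500%.
Investment B real return: 1.096/1.093 − 1 = 0.2745%.
Difference: 6.2500 − 0.2745 = 5.9755 pp.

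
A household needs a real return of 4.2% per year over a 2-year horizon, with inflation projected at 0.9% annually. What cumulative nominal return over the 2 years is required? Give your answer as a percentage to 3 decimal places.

10.540%

Required annual nominal rate: (1+4.2%)(1+0.9%) − 1 = 5.1378%.
Cumulative over 2 years: (1 + 0.051378)^2 − 1 ≈ 0.10540.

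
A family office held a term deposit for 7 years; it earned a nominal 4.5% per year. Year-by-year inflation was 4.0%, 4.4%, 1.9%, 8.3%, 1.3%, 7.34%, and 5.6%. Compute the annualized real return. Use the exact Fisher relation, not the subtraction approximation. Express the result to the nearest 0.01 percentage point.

-0.16%

Cumulative inflation factor: 1.040 × 1.044 × 1.019 × 1.083 × 1.013 × 1.0734 × 1.056 ≈ 1.37585.
Nominal growth factor: 1.36086. Real growth factor = 1.36086 / 1.37585 ≈ 0.98911.
Annualized: 0.98911^(1/7) − 1 ≈ -0.00156.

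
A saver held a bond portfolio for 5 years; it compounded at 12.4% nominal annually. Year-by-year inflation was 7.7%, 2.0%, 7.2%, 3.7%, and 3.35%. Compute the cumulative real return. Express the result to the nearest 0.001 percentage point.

42.145%

Cumulative inflation factor: 1.077 × 1.020 × 1.072 × 1.037 × 1.0335 ≈ 1.26212.
Nominal growth factor: 1.79404. Real growth factor = 1.79404 / 1.26212 ≈ 1.42145.
Total real return ≈ 42.1450%.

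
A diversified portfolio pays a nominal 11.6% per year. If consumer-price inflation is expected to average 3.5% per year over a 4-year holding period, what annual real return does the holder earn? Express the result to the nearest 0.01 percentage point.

7.83%

With constant rates the annual real return is the same each year: (1+11.6%)/(1+3.5%) − 1 = 0.07826.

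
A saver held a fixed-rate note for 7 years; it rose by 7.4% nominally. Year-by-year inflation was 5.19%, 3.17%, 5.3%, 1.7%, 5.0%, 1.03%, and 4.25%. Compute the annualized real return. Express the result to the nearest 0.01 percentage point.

Cumulative inflation factor: 1.0519 × 1.0317 × 1.053 × 1.017 × 1.050 × 1.0103 × 1.0425 ≈ 1.28527.
Nominal growth factor: 1.07400. Real growth factor = 1.07400 / 1.28527 ≈ 0.83562.
Annualized: 0.83562^(1/7) − 1 ≈ -0.02533.

-2.53%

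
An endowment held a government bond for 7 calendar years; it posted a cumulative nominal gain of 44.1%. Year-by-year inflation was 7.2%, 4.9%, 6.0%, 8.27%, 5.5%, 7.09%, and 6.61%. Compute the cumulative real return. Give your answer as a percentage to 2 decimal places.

-7.30%

Cumulative inflation factor: 1.072 × 1.049 × 1.060 × 1.0827 × 1.055 × 1.0709 × 1.0661 ≈ 1.55447.
Nominal growth factor: 1.44100. Real growth factor = 1.44100 / 1.55447 ≈ 0.92700.
Total real return ≈ -7.2999%.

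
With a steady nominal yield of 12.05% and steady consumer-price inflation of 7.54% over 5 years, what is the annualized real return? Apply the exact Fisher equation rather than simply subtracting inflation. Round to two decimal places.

4.19%

With constant rates the annual real return is the same each year: (1+12.05%)/(1+7.54%) − 1 = 0.04194.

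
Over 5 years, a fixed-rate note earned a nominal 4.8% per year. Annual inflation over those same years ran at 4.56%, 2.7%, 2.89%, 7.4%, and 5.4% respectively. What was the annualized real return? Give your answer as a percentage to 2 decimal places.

Cumulative inflation factor: 1.0456 × 1.027 × 1.0289 × 1.074 × 1.054 ≈ 1.25070.
Nominal growth factor: 1.26417. Real growth factor = 1.26417 / 1.25070 ≈ 1.01077.
Annualized: 1.01077^(1/5) − 1 ≈ 0.00214.

0.21%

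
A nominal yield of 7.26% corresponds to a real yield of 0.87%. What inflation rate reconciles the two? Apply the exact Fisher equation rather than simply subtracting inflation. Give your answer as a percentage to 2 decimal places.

From (1+r_nom) = (1+r_real)(1+π), we get 1+π = (1 + 7.26%)/(1 + 0.87%) = 1.0726/1.0087 ≈ 1.06335.
So π ≈ 6.3349%.

6.33%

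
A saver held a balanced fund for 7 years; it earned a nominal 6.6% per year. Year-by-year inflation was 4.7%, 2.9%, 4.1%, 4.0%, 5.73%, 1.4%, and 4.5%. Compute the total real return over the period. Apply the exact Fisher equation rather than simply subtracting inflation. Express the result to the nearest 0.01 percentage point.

19.70%

Cumulative inflation factor: 1.047 × 1.029 × 1.041 × 1.040 × 1.0573 × 1.014 × 1.045 ≈ 1.30677.
Nominal growth factor: 1.56423. Real growth factor = 1.56423 / 1.30677 ≈ 1.19702.
Total real return ≈ 19.7021%.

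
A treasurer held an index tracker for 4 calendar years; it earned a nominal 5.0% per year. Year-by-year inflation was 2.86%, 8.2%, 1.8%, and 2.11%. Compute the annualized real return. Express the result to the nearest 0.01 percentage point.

1.24%

Cumulative inflation factor: 1.0286 × 1.082 × 1.018 × 1.0211 ≈ 1.15688.
Nominal growth factor: 1.21551. Real growth factor = 1.21551 / 1.15688 ≈ 1.05067.
Annualized: 1.05067^(1/4) − 1 ≈ 0.01243.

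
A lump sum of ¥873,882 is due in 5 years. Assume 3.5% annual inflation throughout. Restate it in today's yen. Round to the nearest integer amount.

Price-level factor over 5 years: (1 + 3.5%)^5 ≈ 1.1876863056.
Purchasing power today: ¥873,882 divided by that factor.

¥735,785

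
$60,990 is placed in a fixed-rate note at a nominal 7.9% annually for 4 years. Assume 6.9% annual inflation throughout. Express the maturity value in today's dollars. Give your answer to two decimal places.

Nominal value at maturity: $60,990 × (1 + 7.9%)^4 ≈ $82,669.33.
Price-level factor over 4 years: (1 + 6.9%)^4 ≈ 1.3059027031.
Dividing the nominal maturity value by the price-level factor gives the value in today's money.

$63,304.36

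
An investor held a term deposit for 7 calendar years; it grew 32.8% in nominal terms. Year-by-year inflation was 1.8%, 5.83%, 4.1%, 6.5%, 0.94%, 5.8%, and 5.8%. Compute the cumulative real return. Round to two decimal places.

-1.60%

Cumulative inflation factor: 1.018 × 1.0583 × 1.041 × 1.065 × 1.0094 × 1.058 × 1.058 ≈ 1.34956.
Nominal growth factor: 1.32800. Real growth factor = 1.32800 / 1.34956 ≈ 0.98403.
Total real return ≈ -1.5974%.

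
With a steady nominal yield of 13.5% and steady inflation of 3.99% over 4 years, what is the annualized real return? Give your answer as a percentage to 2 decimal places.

9.15%

With constant rates the annual real return is the same each year: (1+13.5%)/(1+3.99%) − 1 = 0.09145.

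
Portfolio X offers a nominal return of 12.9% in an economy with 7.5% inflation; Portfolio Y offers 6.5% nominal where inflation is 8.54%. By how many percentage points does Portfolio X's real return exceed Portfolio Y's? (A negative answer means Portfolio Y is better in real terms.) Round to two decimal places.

6.90

Portfolio X real return: 1.129/1.075 − 1 = 5.023%.
Portfolio Y real return: 1.065/1.0854 − 1 = -1.879%.
Difference: 5.023 − (-1.879) = 6.902 pp.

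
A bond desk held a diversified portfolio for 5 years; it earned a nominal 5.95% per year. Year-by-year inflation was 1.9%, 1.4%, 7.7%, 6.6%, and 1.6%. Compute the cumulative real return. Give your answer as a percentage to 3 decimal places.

Cumulative inflation factor: 1.019 × 1.014 × 1.077 × 1.066 × 1.016 ≈ 1.20525.
Nominal growth factor: 1.33507. Real growth factor = 1.33507 / 1.20525 ≈ 1.10771.
Total real return ≈ 10.7710%.

10.771%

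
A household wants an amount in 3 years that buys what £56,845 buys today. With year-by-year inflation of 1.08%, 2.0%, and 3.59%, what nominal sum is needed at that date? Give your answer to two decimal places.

Cumulative price-level factor: 1.0108 × 1.020 × 1.0359 = 1.0680294744.
Multiplying £56,845 by the price-level factor gives the future nominal sum.

£60,712.14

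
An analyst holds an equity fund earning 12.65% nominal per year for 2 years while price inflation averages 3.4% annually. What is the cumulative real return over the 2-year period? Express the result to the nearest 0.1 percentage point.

The annual real rate is (1+12.65%)/(1+3.4%) − 1 = 8.9458%.
Compounded over 2 years: (1 + 0.089458)^2 − 1 ≈ 0.18692.

18.7%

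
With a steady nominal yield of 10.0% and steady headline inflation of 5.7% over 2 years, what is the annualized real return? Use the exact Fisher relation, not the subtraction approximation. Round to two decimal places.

4.07%

With constant rates the annual real return is the same each year: (1+10.0%)/(1+5.7%) − 1 = 0.04068.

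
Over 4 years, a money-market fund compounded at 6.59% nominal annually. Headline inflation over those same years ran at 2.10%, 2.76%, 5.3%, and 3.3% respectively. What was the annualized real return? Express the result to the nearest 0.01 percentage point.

Cumulative inflation factor: 1.0210 × 1.0276 × 1.053 × 1.033 ≈ 1.14124.
Nominal growth factor: 1.29082. Real growth factor = 1.29082 / 1.14124 ≈ 1.13106.
Annualized: 1.13106^(1/4) − 1 ≈ 0.03127.

3.13%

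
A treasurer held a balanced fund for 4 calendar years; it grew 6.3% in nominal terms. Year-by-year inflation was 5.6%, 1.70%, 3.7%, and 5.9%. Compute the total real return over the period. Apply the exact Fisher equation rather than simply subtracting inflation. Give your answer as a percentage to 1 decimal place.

Cumulative inflation factor: 1.056 × 1.0170 × 1.037 × 1.059 ≈ 1.17940.
Nominal growth factor: 1.06300. Real growth factor = 1.06300 / 1.17940 ≈ 0.90131.
Total real return ≈ -9.8691%.

-9.9%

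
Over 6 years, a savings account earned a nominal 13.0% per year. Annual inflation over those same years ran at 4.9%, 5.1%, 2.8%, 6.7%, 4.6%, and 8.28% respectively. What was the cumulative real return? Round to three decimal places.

Cumulative inflation factor: 1.049 × 1.051 × 1.028 × 1.067 × 1.046 × 1.0828 ≈ 1.36967.
Nominal growth factor: 2.08195. Real growth factor = 2.08195 / 1.36967 ≈ 1.52004.
Total real return ≈ 52.0040%.

52.004%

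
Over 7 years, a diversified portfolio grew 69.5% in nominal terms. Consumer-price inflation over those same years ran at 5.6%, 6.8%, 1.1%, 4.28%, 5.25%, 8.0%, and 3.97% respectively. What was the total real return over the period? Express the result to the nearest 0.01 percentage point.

Cumulative inflation factor: 1.056 × 1.068 × 1.011 × 1.0428 × 1.0525 × 1.080 × 1.0397 ≈ 1.40521.
Nominal growth factor: 1.69500. Real growth factor = 1.69500 / 1.40521 ≈ 1.20623.
Total real return ≈ 20.6225%.

20.62%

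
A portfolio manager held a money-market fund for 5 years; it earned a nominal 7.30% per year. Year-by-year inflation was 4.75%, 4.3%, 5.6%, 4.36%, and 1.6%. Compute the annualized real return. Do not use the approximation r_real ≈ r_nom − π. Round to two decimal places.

Cumulative inflation factor: 1.0475 × 1.043 × 1.056 × 1.0436 × 1.016 ≈ 1.22329.
Nominal growth factor: 1.42232. Real growth factor = 1.42232 / 1.22329 ≈ 1.16270.
Annualized: 1.16270^(1/5) − 1 ≈ 0.03061.

3.06%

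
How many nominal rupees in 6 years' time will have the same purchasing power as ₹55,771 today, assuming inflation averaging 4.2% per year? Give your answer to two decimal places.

₹71,386.28

Cumulative price-level factor: (1+4.2%)^6 ≈ 1.2799892251.
The nominal amount required is ₹55,771 scaled up by that factor.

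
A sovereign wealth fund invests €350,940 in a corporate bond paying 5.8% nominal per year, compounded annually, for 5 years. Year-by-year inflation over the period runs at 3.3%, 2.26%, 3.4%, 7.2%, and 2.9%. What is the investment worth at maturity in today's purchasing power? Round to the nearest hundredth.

Nominal value at maturity: €350,940 × (1 + 5.8%)^5 ≈ €465,223.04.
Price-level factor over 5 years: 1.033 × 1.0226 × 1.034 × 1.072 × 1.029 ≈ 1.2048606166.
Dividing the nominal maturity value by the price-level factor gives the value in today's money.

€386,121.87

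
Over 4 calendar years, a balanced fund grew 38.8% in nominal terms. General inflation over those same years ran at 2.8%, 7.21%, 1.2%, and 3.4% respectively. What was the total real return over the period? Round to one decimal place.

Cumulative inflation factor: 1.028 × 1.0721 × 1.012 × 1.034 ≈ 1.15327.
Nominal growth factor: 1.38800. Real growth factor = 1.38800 / 1.15327 ≈ 1.20354.
Total real return ≈ 20.3539%.

20.4%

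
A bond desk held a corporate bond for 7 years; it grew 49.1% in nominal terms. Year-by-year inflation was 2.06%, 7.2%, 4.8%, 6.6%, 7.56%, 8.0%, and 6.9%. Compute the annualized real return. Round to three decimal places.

Cumulative inflation factor: 1.0206 × 1.072 × 1.048 × 1.066 × 1.0756 × 1.080 × 1.069 ≈ 1.51782.
Nominal growth factor: 1.49100. Real growth factor = 1.49100 / 1.51782 ≈ 0.98233.
Annualized: 0.98233^(1/7) − 1 ≈ -0.00254.

-0.254%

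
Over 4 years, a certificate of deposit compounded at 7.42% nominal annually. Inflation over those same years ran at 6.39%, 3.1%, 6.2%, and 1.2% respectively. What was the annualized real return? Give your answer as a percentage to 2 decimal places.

Cumulative inflation factor: 1.0639 × 1.031 × 1.062 × 1.012 ≈ 1.17887.
Nominal growth factor: 1.33150. Real growth factor = 1.33150 / 1.17887 ≈ 1.12947.
Annualized: 1.12947^(1/4) − 1 ≈ 0.03091.

3.09%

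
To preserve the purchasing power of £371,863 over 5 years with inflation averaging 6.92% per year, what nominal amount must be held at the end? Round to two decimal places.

Cumulative price-level factor: (1+6.92%)^5 ≈ 1.3973163811.
The nominal amount required is £371,863 scaled up by that factor.

£519,610.26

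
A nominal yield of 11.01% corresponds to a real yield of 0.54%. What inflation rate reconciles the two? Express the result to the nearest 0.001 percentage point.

From (1+r_nom) = (1+r_real)(1+π), we get 1+π = (1 + 11.01%)/(1 + 0.54%) = 1.1101/1.0054 ≈ 1.10414.
So π ≈ 10.4138%.

10.414%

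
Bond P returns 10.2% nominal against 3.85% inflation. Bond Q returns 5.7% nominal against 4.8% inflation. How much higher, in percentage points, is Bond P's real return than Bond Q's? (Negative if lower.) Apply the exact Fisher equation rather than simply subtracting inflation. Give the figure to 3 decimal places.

5.256

Bond P real return: 1.102/1.0385 − 1 = 6.1146%.
Bond Q real return: 1.057/1.048 − 1 = 0.8588%.
Difference: 6.1146 − 0.8588 = 5.2558 pp.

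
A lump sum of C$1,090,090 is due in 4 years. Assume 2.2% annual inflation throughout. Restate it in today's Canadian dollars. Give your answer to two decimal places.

C$999,214.60

Price-level factor over 4 years: (1 + 2.2%)^4 ≈ 1.0909468263.
Purchasing power today: C$1,090,090 divided by that factor.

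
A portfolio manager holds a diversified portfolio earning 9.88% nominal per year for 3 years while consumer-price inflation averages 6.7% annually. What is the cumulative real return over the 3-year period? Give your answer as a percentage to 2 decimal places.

9.21%

The annual real rate is (1+9.88%)/(1+6.7%) − 1 = 2.9803%.
Compounded over 3 years: (1 + 0.029803)^3 − 1 ≈ 0.09210.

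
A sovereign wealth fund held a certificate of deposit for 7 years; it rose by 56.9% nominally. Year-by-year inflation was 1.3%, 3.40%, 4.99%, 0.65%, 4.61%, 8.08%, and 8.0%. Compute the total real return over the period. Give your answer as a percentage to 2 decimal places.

Cumulative inflation factor: 1.013 × 1.0340 × 1.0499 × 1.0065 × 1.0461 × 1.0808 × 1.080 ≈ 1.35156.
Nominal growth factor: 1.56900. Real growth factor = 1.56900 / 1.35156 ≈ 1.16088.
Total real return ≈ 16.0884%.

16.09%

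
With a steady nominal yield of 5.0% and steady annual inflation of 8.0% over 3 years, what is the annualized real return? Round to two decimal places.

-2.78%

With constant rates the annual real return is the same each year: (1+5.0%)/(1+8.0%) − 1 = -0.02778.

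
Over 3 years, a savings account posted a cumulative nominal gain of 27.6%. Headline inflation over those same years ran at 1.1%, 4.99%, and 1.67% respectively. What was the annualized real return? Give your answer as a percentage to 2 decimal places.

5.74%

Cumulative inflation factor: 1.011 × 1.0499 × 1.0167 ≈ 1.07918.
Nominal growth factor: 1.27600. Real growth factor = 1.27600 / 1.07918 ≈ 1.18238.
Annualized: 1.18238^(1/3) − 1 ≈ 0.05743.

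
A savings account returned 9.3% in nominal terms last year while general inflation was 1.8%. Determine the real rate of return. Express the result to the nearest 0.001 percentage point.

7.367%

Real return via the Fisher equation: (1 + 9.3%)/(1 + 1.8%) − 1 = 1.093/1.018 − 1 ≈ 0.07367.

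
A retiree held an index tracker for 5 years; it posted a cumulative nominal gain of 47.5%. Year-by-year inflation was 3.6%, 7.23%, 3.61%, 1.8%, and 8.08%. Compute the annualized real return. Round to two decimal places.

Cumulative inflation factor: 1.036 × 1.0723 × 1.0361 × 1.018 × 1.0808 ≈ 1.26640.
Nominal growth factor: 1.47500. Real growth factor = 1.47500 / 1.26640 ≈ 1.16472.
Annualized: 1.16472^(1/5) − 1 ≈ 0.03097.

3.10%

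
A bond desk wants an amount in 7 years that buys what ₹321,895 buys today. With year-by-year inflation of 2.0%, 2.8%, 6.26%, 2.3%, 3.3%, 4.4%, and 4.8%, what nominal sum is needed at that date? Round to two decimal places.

₹414,681.89

Cumulative price-level factor: 1.020 × 1.028 × 1.0626 × 1.023 × 1.033 × 1.044 × 1.048 ≈ 1.2882520272.
The nominal amount required is ₹321,895 scaled up by that factor.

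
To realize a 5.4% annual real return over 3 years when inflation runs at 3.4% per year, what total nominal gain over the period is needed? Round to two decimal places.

Required annual nominal rate: (1+5.4%)(1+3.4%) − 1 = 8.9836%.
Cumulative over 3 years: (1 + 0.089836)^3 − 1 ≈ 0.29444.

29.44%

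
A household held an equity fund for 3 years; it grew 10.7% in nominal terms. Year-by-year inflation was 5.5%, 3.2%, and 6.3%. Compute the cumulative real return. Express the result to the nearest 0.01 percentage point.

Cumulative inflation factor: 1.055 × 1.032 × 1.063 ≈ 1.15735.
Nominal growth factor: 1.10700. Real growth factor = 1.10700 / 1.15735 ≈ 0.95649.
Total real return ≈ -4.3506%.

-4.35%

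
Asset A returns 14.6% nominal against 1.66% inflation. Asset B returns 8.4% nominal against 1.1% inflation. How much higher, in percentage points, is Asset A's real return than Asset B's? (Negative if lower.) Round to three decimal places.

5.508

Asset A real return: 1.146/1.0166 − 1 = 12.7287%.
Asset B real return: 1.084/1.011 − 1 = 7.2206%.
Difference: 12.7287 − 7.2206 = 5.5081 pp.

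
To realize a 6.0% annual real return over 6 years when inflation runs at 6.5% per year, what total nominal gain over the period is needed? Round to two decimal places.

106.98%

Required annual nominal rate: (1+6.0%)(1+6.5%) − 1 = 12.89%.
Cumulative over 6 years: (1 + 0.1289)^6 − 1 ≈ 1.06982.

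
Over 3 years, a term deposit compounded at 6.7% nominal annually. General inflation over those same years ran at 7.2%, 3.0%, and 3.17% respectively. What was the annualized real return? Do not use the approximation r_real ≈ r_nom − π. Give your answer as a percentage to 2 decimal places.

2.17%

Cumulative inflation factor: 1.072 × 1.030 × 1.0317 ≈ 1.13916.
Nominal growth factor: 1.21477. Real growth factor = 1.21477 / 1.13916 ≈ 1.06637.
Annualized: 1.06637^(1/3) − 1 ≈ 0.02165.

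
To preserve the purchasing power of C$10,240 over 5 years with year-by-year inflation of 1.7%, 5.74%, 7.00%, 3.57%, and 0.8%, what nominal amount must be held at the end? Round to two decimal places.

Cumulative price-level factor: 1.017 × 1.0574 × 1.0700 × 1.0357 × 1.008 ≈ 1.2012642293.
Multiplying C$10,240 by the price-level factor gives the future nominal sum.

C$12,300.95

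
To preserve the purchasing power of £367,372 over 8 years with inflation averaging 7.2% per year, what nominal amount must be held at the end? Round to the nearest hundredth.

Cumulative price-level factor: (1+7.2%)^8 ≈ 1.7440473951.
Multiplying £367,372 by the price-level factor gives the future nominal sum.

£640,714.18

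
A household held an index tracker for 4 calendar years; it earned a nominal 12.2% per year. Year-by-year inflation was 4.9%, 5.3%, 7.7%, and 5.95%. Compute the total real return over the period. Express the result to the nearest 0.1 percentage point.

25.7%

Cumulative inflation factor: 1.049 × 1.053 × 1.077 × 1.0595 ≈ 1.26044.
Nominal growth factor: 1.58479. Real growth factor = 1.58479 / 1.26044 ≈ 1.25733.
Total real return ≈ 25.7335%.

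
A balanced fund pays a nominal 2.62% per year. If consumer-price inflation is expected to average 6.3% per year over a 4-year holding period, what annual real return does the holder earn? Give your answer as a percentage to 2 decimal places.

With constant rates the annual real return is the same each year: (1+2.62%)/(1+6.3%) − 1 = -0.03462.

-3.46%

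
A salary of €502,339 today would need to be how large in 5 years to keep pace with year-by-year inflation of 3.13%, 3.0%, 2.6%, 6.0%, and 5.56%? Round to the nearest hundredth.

Cumulative price-level factor: 1.0313 × 1.030 × 1.026 × 1.060 × 1.0556 ≈ 1.2194804716.
The nominal amount required is €502,339 scaled up by that factor.

€612,592.60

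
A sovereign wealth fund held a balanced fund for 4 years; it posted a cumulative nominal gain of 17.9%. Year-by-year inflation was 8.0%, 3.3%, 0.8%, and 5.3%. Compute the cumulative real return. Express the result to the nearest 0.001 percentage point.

Cumulative inflation factor: 1.080 × 1.033 × 1.008 × 1.053 ≈ 1.18417.
Nominal growth factor: 1.17900. Real growth factor = 1.17900 / 1.18417 ≈ 0.99564.
Total real return ≈ -0.4363%.

-0.436%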